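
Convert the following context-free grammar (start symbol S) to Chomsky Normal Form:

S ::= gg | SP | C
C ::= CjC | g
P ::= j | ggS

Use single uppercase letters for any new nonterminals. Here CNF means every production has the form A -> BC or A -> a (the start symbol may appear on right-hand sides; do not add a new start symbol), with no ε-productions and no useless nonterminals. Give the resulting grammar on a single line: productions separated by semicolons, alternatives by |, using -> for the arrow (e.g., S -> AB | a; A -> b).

No ε-productions.
After unit-elimination: S -> g | SP | gg | CjC; C -> g | CjC; P -> j | ggS.
TERM: introduce B -> g, A -> j and substitute in every rule of length ≥2.
BIN: C -> CAC becomes C -> CD, D -> AC; P -> BBS becomes P -> BE, E -> BS; S -> CAC becomes S -> CF, F -> AC.

S -> g | BB | CF | SP; A -> j; B -> g; C -> g | CD; D -> AC; E -> BS; F -> AC; P -> j | BE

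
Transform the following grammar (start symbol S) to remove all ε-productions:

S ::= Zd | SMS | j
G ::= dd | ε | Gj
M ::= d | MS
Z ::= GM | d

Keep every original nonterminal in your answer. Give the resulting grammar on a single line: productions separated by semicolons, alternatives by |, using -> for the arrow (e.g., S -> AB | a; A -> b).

Nullable set: {G}.
Drop G -> ε.
G -> Gj: G nullable, giving Gj | j.
Z -> GM: G nullable, giving GM | M.
Unchanged (no nullable symbols): S -> SMS; S -> Zd; S -> j; G -> dd; M -> MS; M -> d; Z -> d.

S -> j | Zd | SMS; G -> j | Gj | dd; M -> d | MS; Z -> M | d | GM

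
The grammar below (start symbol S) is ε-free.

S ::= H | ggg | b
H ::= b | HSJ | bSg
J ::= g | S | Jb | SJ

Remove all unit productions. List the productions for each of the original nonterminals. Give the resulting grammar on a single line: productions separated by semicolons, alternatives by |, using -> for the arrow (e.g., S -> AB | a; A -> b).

S -> b | HSJ | bSg | ggg; H -> b | HSJ | bSg; J -> b | g | Jb | SJ | HSJ | bSg | ggg

Unit productions: J->S, S->H.
Unit pairs (A ⇒* B via units): (J,H), (J,S), (S,H).
S: inherits non-unit rules of {H, S} → HSJ | b | bSg | ggg.
H: inherits non-unit rules of {H} → HSJ | b | bSg.
J: inherits non-unit rules of {H, J, S} → HSJ | Jb | SJ | b | bSg | g | ggg.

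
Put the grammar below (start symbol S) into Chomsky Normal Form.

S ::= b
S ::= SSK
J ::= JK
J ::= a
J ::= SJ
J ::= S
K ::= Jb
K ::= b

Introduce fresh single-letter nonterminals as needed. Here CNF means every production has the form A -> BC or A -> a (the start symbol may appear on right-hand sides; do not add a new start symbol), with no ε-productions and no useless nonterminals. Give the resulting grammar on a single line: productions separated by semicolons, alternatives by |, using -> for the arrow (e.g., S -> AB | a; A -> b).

No ε-productions.
After unit-elimination: S -> b | SSK; J -> a | b | JK | SJ | SSK; K -> b | Jb.
TERM: introduce A -> b and substitute in every rule of length ≥2.
BIN: J -> SSK becomes J -> SB, B -> SK; S -> SSK becomes S -> SC, C -> SK.

S -> b | SC; A -> b; B -> SK; C -> SK; J -> a | b | JK | SB | SJ; K -> b | JA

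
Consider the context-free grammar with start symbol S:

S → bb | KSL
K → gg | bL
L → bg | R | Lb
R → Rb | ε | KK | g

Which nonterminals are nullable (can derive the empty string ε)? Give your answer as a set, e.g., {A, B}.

Directly nullable (have an ε-rule): {R}.
L is nullable via L -> R (every symbol on the right is already known nullable).
Not nullable: K, S — each has a terminal in every rule's right-hand side or depends on a non-nullable symbol.

{L, R}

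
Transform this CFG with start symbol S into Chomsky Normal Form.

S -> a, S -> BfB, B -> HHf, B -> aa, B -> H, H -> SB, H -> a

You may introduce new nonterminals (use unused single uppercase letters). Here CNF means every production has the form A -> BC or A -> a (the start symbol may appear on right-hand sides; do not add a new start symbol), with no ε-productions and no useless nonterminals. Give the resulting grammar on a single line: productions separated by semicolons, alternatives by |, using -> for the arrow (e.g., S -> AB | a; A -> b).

No ε-productions.
After unit-elimination: S -> a | BfB; B -> a | SB | aa | HHf; H -> a | SB.
TERM: introduce C -> a, A -> f and substitute in every rule of length ≥2.
BIN: B -> HHA becomes B -> HD, D -> HA; S -> BAB becomes S -> BE, E -> AB.

S -> a | BE; A -> f; B -> a | CC | HD | SB; C -> a; D -> HA; E -> AB; H -> a | SB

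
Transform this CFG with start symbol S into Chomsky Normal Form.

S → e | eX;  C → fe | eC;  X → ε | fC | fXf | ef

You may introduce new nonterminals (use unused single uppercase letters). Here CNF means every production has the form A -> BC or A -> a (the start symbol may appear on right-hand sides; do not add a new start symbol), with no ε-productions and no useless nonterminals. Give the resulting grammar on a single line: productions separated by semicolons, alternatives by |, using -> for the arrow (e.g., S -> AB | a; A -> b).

S -> e | AX; A -> e; B -> f; C -> AC | BA; D -> XB; X -> AB | BB | BC | BD

Nullable: {X}; after ε-elimination: S -> e | eX; C -> eC | fe; X -> ef | fC | ff | fXf.
No unit productions to eliminate.
TERM: introduce A -> e, B -> f and substitute in every rule of length ≥2.
BIN: X -> BXB becomes X -> BD, D -> XB.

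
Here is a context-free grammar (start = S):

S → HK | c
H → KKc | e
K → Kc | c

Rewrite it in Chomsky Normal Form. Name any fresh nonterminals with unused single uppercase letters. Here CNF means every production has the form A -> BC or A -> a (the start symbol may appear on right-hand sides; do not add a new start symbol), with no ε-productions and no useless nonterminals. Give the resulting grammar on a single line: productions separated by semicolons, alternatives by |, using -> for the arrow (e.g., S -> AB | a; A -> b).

S -> c | HK; A -> c; B -> KA; H -> e | KB; K -> c | KA

No ε-productions.
No unit productions to eliminate.
TERM: introduce A -> c and substitute in every rule of length ≥2.
BIN: H -> KKA becomes H -> KB, B -> KA.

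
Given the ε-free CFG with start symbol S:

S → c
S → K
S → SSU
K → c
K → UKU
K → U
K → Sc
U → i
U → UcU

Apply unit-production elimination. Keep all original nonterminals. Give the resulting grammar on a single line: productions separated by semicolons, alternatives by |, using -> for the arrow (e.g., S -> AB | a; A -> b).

Unit productions: K->U, S->K.
Unit pairs (A ⇒* B via units): (K,U), (S,K), (S,U).
S: inherits non-unit rules of {K, S, U} → SSU | Sc | UKU | UcU | c | i.
K: inherits non-unit rules of {K, U} → Sc | UKU | UcU | c | i.
U: inherits non-unit rules of {U} → UcU | i.

S -> c | i | Sc | SSU | UKU | UcU; K -> c | i | Sc | UKU | UcU; U -> i | UcU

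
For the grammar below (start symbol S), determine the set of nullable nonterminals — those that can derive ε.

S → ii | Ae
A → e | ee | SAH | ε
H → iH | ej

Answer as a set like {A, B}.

Directly nullable (have an ε-rule): {A}.
Not nullable: H, S — each has a terminal in every rule's right-hand side or depends on a non-nullable symbol.

{A}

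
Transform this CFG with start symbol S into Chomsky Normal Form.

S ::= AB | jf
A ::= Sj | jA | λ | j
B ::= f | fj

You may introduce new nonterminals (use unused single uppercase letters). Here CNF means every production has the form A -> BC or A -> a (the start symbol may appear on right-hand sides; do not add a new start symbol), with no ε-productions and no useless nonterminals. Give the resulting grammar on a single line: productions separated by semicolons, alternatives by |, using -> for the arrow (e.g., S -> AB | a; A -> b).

Nullable: {A}; after ε-elimination: S -> B | AB | jf; A -> j | Sj | jA; B -> f | fj.
After unit-elimination: S -> f | AB | fj | jf; A -> j | Sj | jA; B -> f | fj.
TERM: introduce D -> f, C -> j and substitute in every rule of length ≥2.

S -> f | AB | CD | DC; A -> j | CA | SC; B -> f | DC; C -> j; D -> f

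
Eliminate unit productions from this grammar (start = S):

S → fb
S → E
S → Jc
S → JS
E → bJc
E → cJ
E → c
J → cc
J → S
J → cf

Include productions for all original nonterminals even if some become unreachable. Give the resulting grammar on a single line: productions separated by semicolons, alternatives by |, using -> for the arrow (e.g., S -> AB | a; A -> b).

Unit productions: J->S, S->E.
Unit pairs (A ⇒* B via units): (J,E), (J,S), (S,E).
S: inherits non-unit rules of {E, S} → JS | Jc | bJc | c | cJ | fb.
E: inherits non-unit rules of {E} → bJc | c | cJ.
J: inherits non-unit rules of {E, J, S} → JS | Jc | bJc | c | cJ | cc | cf | fb.

S -> c | JS | Jc | cJ | fb | bJc; E -> c | cJ | bJc; J -> c | JS | Jc | cJ | cc | cf | fb | bJc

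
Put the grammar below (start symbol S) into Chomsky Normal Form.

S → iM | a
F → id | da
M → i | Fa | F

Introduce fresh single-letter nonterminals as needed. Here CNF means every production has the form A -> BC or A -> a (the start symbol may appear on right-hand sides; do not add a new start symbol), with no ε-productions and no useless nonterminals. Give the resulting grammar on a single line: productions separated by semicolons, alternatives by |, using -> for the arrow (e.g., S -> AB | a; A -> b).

No ε-productions.
After unit-elimination: S -> a | iM; F -> da | id; M -> i | Fa | da | id.
TERM: introduce B -> a, A -> d, C -> i and substitute in every rule of length ≥2.

S -> a | CM; A -> d; B -> a; C -> i; F -> AB | CA; M -> i | AB | CA | FB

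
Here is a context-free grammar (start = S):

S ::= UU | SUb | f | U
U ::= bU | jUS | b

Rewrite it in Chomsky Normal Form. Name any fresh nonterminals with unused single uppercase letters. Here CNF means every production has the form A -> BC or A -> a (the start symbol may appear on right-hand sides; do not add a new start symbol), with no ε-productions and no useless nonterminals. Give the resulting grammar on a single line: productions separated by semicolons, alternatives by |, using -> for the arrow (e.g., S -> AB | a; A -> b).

No ε-productions.
After unit-elimination: S -> b | f | UU | bU | SUb | jUS; U -> b | bU | jUS.
TERM: introduce A -> b, B -> j and substitute in every rule of length ≥2.
BIN: S -> BUS becomes S -> BC, C -> US; S -> SUA becomes S -> SD, D -> UA; U -> BUS becomes U -> BE, E -> US.

S -> b | f | AU | BC | SD | UU; A -> b; B -> j; C -> US; D -> UA; E -> US; U -> b | AU | BE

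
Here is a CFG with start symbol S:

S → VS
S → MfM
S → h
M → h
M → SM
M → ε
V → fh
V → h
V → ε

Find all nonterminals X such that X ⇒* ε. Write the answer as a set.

{M, V}

Directly nullable (have an ε-rule): {M, V}.
Not nullable: S — each has a terminal in every rule's right-hand side or depends on a non-nullable symbol.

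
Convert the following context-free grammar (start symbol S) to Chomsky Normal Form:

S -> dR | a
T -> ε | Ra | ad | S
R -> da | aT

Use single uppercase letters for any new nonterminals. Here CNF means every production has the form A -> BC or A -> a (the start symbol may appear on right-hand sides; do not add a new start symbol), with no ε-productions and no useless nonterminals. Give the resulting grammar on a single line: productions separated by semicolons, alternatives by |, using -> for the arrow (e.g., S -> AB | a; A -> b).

Nullable: {T}; after ε-elimination: S -> a | dR; R -> a | aT | da; T -> S | Ra | ad.
After unit-elimination: S -> a | dR; R -> a | aT | da; T -> a | Ra | ad | dR.
TERM: introduce A -> a, B -> d and substitute in every rule of length ≥2.

S -> a | BR; A -> a; B -> d; R -> a | AT | BA; T -> a | AB | BR | RA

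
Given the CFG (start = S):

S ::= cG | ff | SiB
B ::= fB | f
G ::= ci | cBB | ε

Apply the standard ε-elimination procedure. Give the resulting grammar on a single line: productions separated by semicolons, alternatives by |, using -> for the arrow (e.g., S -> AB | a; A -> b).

Nullable set: {G}.
S -> cG: G nullable, giving c | cG.
Drop G -> ε.
Unchanged (no nullable symbols): S -> SiB; S -> ff; B -> f; B -> fB; G -> cBB; G -> ci.

S -> c | cG | ff | SiB; B -> f | fB; G -> ci | cBB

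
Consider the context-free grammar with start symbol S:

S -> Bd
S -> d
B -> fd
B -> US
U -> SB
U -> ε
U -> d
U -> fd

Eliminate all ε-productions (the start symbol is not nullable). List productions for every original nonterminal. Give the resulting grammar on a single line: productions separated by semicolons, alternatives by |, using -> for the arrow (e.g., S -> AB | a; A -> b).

Nullable set: {U}.
B -> US: U nullable, giving S | US.
Drop U -> ε.
Unchanged (no nullable symbols): S -> Bd; S -> d; B -> fd; U -> SB; U -> d; U -> fd.

S -> d | Bd; B -> S | US | fd; U -> d | SB | fd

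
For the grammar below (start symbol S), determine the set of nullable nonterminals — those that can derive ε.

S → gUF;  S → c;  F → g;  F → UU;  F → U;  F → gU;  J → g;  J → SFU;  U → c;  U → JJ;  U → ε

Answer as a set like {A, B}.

{F, U}

Directly nullable (have an ε-rule): {U}.
F is nullable via F -> U (every symbol on the right is already known nullable).
Not nullable: J, S — each has a terminal in every rule's right-hand side or depends on a non-nullable symbol.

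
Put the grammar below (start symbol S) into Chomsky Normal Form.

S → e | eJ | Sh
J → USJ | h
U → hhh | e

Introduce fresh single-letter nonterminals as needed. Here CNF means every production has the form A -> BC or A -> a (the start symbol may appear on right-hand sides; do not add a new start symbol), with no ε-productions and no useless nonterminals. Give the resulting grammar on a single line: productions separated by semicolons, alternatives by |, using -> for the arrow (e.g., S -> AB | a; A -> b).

S -> e | BJ | SA; A -> h; B -> e; C -> SJ; D -> AA; J -> h | UC; U -> e | AD

No ε-productions.
No unit productions to eliminate.
TERM: introduce B -> e, A -> h and substitute in every rule of length ≥2.
BIN: J -> USJ becomes J -> UC, C -> SJ; U -> AAA becomes U -> AD, D -> AA.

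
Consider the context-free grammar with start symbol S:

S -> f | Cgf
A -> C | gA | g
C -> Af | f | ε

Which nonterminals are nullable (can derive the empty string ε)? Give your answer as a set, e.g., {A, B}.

{A, C}

Directly nullable (have an ε-rule): {C}.
A is nullable via A -> C (every symbol on the right is already known nullable).
Not nullable: S — each has a terminal in every rule's right-hand side or depends on a non-nullable symbol.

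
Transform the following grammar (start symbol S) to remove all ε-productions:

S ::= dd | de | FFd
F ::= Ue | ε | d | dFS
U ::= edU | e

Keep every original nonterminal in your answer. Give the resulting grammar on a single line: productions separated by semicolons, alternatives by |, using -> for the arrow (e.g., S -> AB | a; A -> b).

S -> d | Fd | dd | de | FFd; F -> d | Ue | dS | dFS; U -> e | edU

Nullable set: {F}.
S -> FFd: F, F nullable, giving FFd | Fd | d.
Drop F -> ε.
F -> dFS: F nullable, giving dFS | dS.
Unchanged (no nullable symbols): S -> dd; S -> de; F -> Ue; F -> d; U -> e; U -> edU.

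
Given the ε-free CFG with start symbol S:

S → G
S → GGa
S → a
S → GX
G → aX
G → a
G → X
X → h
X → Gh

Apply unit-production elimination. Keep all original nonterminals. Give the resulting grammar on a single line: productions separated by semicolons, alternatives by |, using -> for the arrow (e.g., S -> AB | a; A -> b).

S -> a | h | GX | Gh | aX | GGa; G -> a | h | Gh | aX; X -> h | Gh

Unit productions: G->X, S->G.
Unit pairs (A ⇒* B via units): (G,X), (S,G), (S,X).
S: inherits non-unit rules of {G, S, X} → GGa | GX | Gh | a | aX | h.
G: inherits non-unit rules of {G, X} → Gh | a | aX | h.
X: inherits non-unit rules of {X} → Gh | h.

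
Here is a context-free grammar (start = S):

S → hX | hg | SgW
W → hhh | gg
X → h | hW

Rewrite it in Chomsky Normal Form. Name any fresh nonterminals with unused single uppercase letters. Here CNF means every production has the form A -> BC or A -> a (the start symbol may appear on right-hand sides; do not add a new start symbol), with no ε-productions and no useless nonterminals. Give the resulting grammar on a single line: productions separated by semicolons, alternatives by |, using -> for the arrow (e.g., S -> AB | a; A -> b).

S -> BA | BX | SC; A -> g; B -> h; C -> AW; D -> BB; W -> AA | BD; X -> h | BW

No ε-productions.
No unit productions to eliminate.
TERM: introduce A -> g, B -> h and substitute in every rule of length ≥2.
BIN: S -> SAW becomes S -> SC, C -> AW; W -> BBB becomes W -> BD, D -> BB.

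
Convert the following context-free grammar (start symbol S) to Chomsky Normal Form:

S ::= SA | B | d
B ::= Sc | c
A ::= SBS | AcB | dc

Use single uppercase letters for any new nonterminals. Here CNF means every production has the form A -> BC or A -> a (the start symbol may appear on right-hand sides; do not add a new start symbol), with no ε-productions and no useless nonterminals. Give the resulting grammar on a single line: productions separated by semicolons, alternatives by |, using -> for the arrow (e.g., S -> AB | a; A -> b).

No ε-productions.
After unit-elimination: S -> c | d | SA | Sc; A -> dc | AcB | SBS; B -> c | Sc.
TERM: introduce C -> c, D -> d and substitute in every rule of length ≥2.
BIN: A -> ACB becomes A -> AE, E -> CB; A -> SBS becomes A -> SF, F -> BS.

S -> c | d | SA | SC; A -> AE | DC | SF; B -> c | SC; C -> c; D -> d; E -> CB; F -> BS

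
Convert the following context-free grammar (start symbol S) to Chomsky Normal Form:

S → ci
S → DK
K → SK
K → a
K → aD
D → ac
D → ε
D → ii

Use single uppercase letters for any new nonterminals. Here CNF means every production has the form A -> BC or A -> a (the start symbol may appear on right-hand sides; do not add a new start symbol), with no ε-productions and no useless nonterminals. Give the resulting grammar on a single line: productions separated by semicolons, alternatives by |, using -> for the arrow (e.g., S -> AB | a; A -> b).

S -> a | AD | BC | DK | SK; A -> a; B -> c; C -> i; D -> AB | CC; K -> a | AD | SK

Nullable: {D}; after ε-elimination: S -> K | DK | ci; D -> ac | ii; K -> a | SK | aD.
After unit-elimination: S -> a | DK | SK | aD | ci; D -> ac | ii; K -> a | SK | aD.
TERM: introduce A -> a, B -> c, C -> i and substitute in every rule of length ≥2.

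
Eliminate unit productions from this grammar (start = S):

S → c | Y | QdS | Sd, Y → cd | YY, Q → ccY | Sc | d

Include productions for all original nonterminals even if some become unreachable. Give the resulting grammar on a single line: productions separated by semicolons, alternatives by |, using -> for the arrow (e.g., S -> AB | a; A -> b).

S -> c | Sd | YY | cd | QdS; Q -> d | Sc | ccY; Y -> YY | cd

Unit productions: S->Y.
Unit pairs (A ⇒* B via units): (S,Y).
S: inherits non-unit rules of {S, Y} → QdS | Sd | YY | c | cd.
Q: inherits non-unit rules of {Q} → Sc | ccY | d.
Y: inherits non-unit rules of {Y} → YY | cd.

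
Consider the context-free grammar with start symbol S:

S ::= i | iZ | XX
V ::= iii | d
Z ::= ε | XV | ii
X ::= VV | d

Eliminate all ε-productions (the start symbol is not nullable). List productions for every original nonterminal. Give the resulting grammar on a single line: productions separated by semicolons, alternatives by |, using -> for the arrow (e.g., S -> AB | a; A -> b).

S -> i | XX | iZ; V -> d | iii; X -> d | VV; Z -> XV | ii

Nullable set: {Z}.
S -> iZ: Z nullable, giving i | iZ.
Drop Z -> ε.
Unchanged (no nullable symbols): S -> XX; S -> i; V -> d; V -> iii; X -> VV; X -> d; Z -> XV; Z -> ii.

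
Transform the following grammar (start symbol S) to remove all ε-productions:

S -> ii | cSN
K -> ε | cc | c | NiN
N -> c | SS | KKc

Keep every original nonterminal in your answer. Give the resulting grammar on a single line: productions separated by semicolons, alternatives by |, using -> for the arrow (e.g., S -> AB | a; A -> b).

Nullable set: {K}.
Drop K -> ε.
N -> KKc: K, K nullable, giving KKc | Kc | c.
Unchanged (no nullable symbols): S -> cSN; S -> ii; K -> NiN; K -> c; K -> cc; N -> SS; N -> c.

S -> ii | cSN; K -> c | cc | NiN; N -> c | Kc | SS | KKc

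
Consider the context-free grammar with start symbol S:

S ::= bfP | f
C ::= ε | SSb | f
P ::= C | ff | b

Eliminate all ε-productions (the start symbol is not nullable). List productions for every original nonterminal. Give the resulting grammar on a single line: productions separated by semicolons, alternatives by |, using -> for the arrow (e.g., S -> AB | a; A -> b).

Nullable set: {C, P}.
S -> bfP: P nullable, giving bf | bfP.
Drop C -> ε.
P -> C: C nullable, giving C.
Unchanged (no nullable symbols): S -> f; C -> SSb; C -> f; P -> b; P -> ff.

S -> f | bf | bfP; C -> f | SSb; P -> C | b | ff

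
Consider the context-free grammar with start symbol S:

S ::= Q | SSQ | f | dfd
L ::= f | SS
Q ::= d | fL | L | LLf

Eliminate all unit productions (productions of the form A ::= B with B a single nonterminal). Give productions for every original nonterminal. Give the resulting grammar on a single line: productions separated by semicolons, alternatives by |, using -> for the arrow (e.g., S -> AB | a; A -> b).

S -> d | f | SS | fL | LLf | SSQ | dfd; L -> f | SS; Q -> d | f | SS | fL | LLf

Unit productions: Q->L, S->Q.
Unit pairs (A ⇒* B via units): (Q,L), (S,L), (S,Q).
S: inherits non-unit rules of {L, Q, S} → LLf | SS | SSQ | d | dfd | f | fL.
L: inherits non-unit rules of {L} → SS | f.
Q: inherits non-unit rules of {L, Q} → LLf | SS | d | f | fL.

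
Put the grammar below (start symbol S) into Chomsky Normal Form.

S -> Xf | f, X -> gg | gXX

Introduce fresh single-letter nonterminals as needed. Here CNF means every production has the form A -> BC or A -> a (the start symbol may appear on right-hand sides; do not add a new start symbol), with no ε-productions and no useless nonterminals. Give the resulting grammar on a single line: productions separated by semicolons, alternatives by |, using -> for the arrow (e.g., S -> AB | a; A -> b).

S -> f | XA; A -> f; B -> g; C -> XX; X -> BB | BC

No ε-productions.
No unit productions to eliminate.
TERM: introduce A -> f, B -> g and substitute in every rule of length ≥2.
BIN: X -> BXX becomes X -> BC, C -> XX.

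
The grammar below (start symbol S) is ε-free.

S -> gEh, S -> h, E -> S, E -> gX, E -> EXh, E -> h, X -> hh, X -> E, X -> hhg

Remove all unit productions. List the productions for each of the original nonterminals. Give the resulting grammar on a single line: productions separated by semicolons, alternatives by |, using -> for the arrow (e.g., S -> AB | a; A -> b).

S -> h | gEh; E -> h | gX | EXh | gEh; X -> h | gX | hh | EXh | gEh | hhg

Unit productions: E->S, X->E.
Unit pairs (A ⇒* B via units): (E,S), (X,E), (X,S).
S: inherits non-unit rules of {S} → gEh | h.
E: inherits non-unit rules of {E, S} → EXh | gEh | gX | h.
X: inherits non-unit rules of {E, S, X} → EXh | gEh | gX | h | hh | hhg.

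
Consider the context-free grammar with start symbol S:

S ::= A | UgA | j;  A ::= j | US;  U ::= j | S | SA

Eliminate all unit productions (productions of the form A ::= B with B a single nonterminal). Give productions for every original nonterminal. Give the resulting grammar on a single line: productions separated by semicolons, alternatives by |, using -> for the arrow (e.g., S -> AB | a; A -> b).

Unit productions: S->A, U->S.
Unit pairs (A ⇒* B via units): (S,A), (U,A), (U,S).
S: inherits non-unit rules of {A, S} → US | UgA | j.
A: inherits non-unit rules of {A} → US | j.
U: inherits non-unit rules of {A, S, U} → SA | US | UgA | j.

S -> j | US | UgA; A -> j | US; U -> j | SA | US | UgA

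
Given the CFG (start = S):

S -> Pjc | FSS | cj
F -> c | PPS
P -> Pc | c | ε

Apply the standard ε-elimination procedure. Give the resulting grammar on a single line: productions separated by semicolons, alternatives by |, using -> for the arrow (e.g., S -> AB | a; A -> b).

Nullable set: {P}.
S -> Pjc: P nullable, giving Pjc | jc.
F -> PPS: P, P nullable, giving PPS | PS | S.
Drop P -> ε.
P -> Pc: P nullable, giving Pc | c.
Unchanged (no nullable symbols): S -> FSS; S -> cj; F -> c; P -> c.

S -> cj | jc | FSS | Pjc; F -> S | c | PS | PPS; P -> c | Pc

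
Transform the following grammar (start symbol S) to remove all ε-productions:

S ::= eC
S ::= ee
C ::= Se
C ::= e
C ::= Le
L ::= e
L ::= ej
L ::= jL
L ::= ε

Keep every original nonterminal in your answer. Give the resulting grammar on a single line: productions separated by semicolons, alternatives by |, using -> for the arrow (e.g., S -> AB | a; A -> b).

S -> eC | ee; C -> e | Le | Se; L -> e | j | ej | jL

Nullable set: {L}.
C -> Le: L nullable, giving Le | e.
Drop L -> ε.
L -> jL: L nullable, giving j | jL.
Unchanged (no nullable symbols): S -> eC; S -> ee; C -> Se; C -> e; L -> e; L -> ej.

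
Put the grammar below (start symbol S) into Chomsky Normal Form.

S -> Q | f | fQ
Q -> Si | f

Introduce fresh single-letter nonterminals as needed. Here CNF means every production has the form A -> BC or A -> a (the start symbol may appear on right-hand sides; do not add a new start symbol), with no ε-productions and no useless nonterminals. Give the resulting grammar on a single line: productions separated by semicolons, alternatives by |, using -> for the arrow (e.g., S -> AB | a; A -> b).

S -> f | BQ | SA; A -> i; B -> f; Q -> f | SA

No ε-productions.
After unit-elimination: S -> f | Si | fQ; Q -> f | Si.
TERM: introduce B -> f, A -> i and substitute in every rule of length ≥2.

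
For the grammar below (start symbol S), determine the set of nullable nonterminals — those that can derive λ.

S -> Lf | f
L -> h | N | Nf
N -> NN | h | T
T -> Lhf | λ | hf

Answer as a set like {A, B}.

Directly nullable (have an ε-rule): {T}.
N is nullable via N -> T (every symbol on the right is already known nullable).
L is nullable via L -> N (every symbol on the right is already known nullable).
Not nullable: S — each has a terminal in every rule's right-hand side or depends on a non-nullable symbol.

{L, N, T}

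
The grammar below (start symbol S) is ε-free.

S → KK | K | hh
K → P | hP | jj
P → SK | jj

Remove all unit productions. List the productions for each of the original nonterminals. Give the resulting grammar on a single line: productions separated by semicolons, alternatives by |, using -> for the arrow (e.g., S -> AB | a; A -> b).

S -> KK | SK | hP | hh | jj; K -> SK | hP | jj; P -> SK | jj

Unit productions: K->P, S->K.
Unit pairs (A ⇒* B via units): (K,P), (S,K), (S,P).
S: inherits non-unit rules of {K, P, S} → KK | SK | hP | hh | jj.
K: inherits non-unit rules of {K, P} → SK | hP | jj.
P: inherits non-unit rules of {P} → SK | jj.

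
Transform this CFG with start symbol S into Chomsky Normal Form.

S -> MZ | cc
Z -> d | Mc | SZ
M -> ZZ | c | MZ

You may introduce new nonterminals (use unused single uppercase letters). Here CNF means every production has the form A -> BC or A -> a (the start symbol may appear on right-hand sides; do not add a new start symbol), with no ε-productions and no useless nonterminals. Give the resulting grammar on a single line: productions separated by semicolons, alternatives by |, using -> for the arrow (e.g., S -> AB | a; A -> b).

S -> AA | MZ; A -> c; M -> c | MZ | ZZ; Z -> d | MA | SZ

No ε-productions.
No unit productions to eliminate.
TERM: introduce A -> c and substitute in every rule of length ≥2.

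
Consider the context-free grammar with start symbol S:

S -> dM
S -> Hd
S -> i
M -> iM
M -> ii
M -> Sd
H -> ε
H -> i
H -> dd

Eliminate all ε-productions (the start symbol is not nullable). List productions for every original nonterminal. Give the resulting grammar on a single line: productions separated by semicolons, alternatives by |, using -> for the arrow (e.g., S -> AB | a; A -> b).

S -> d | i | Hd | dM; H -> i | dd; M -> Sd | iM | ii

Nullable set: {H}.
S -> Hd: H nullable, giving Hd | d.
Drop H -> ε.
Unchanged (no nullable symbols): S -> dM; S -> i; H -> dd; H -> i; M -> Sd; M -> iM; M -> ii.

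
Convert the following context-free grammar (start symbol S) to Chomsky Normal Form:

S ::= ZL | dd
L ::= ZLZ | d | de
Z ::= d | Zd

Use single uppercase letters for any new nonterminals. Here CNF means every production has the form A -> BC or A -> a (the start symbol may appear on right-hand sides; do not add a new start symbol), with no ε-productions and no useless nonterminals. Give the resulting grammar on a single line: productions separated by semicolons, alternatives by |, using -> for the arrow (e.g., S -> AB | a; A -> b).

No ε-productions.
No unit productions to eliminate.
TERM: introduce A -> d, B -> e and substitute in every rule of length ≥2.
BIN: L -> ZLZ becomes L -> ZC, C -> LZ.

S -> AA | ZL; A -> d; B -> e; C -> LZ; L -> d | AB | ZC; Z -> d | ZA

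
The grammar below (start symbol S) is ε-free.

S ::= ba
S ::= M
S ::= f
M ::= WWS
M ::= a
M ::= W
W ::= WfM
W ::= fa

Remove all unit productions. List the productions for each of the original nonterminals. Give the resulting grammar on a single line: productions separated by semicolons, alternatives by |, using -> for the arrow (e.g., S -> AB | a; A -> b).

Unit productions: M->W, S->M.
Unit pairs (A ⇒* B via units): (M,W), (S,M), (S,W).
S: inherits non-unit rules of {M, S, W} → WWS | WfM | a | ba | f | fa.
M: inherits non-unit rules of {M, W} → WWS | WfM | a | fa.
W: inherits non-unit rules of {W} → WfM | fa.

S -> a | f | ba | fa | WWS | WfM; M -> a | fa | WWS | WfM; W -> fa | WfM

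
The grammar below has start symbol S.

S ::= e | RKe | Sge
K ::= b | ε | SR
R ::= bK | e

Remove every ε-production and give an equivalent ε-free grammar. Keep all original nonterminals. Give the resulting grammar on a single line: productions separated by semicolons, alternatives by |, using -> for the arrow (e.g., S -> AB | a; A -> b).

S -> e | Re | RKe | Sge; K -> b | SR; R -> b | e | bK

Nullable set: {K}.
S -> RKe: K nullable, giving RKe | Re.
Drop K -> ε.
R -> bK: K nullable, giving b | bK.
Unchanged (no nullable symbols): S -> Sge; S -> e; K -> SR; K -> b; R -> e.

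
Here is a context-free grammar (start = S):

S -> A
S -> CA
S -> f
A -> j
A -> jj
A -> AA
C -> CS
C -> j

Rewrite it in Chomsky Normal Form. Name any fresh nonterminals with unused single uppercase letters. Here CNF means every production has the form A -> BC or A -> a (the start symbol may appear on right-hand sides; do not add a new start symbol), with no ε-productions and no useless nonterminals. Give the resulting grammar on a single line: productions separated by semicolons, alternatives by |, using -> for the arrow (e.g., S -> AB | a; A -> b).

S -> f | j | AA | BB | CA; A -> j | AA | BB; B -> j; C -> j | CS

No ε-productions.
After unit-elimination: S -> f | j | AA | CA | jj; A -> j | AA | jj; C -> j | CS.
TERM: introduce B -> j and substitute in every rule of length ≥2.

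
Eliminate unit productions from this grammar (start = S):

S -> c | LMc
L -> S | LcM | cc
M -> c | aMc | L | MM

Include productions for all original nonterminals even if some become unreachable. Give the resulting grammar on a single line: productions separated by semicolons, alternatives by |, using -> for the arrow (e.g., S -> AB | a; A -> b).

Unit productions: L->S, M->L.
Unit pairs (A ⇒* B via units): (L,S), (M,L), (M,S).
S: inherits non-unit rules of {S} → LMc | c.
L: inherits non-unit rules of {L, S} → LMc | LcM | c | cc.
M: inherits non-unit rules of {L, M, S} → LMc | LcM | MM | aMc | c | cc.

S -> c | LMc; L -> c | cc | LMc | LcM; M -> c | MM | cc | LMc | LcM | aMc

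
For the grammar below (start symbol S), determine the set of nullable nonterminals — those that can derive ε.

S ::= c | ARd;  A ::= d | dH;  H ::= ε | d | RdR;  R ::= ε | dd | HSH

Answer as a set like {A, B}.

{H, R}

Directly nullable (have an ε-rule): {H, R}.
Not nullable: A, S — each has a terminal in every rule's right-hand side or depends on a non-nullable symbol.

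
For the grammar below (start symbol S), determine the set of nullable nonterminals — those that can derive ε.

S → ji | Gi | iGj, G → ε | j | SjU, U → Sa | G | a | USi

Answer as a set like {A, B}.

Directly nullable (have an ε-rule): {G}.
U is nullable via U -> G (every symbol on the right is already known nullable).
Not nullable: S — each has a terminal in every rule's right-hand side or depends on a non-nullable symbol.

{G, U}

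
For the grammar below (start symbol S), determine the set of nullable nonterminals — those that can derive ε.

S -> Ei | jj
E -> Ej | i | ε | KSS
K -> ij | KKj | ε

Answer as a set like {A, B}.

{E, K}

Directly nullable (have an ε-rule): {E, K}.
Not nullable: S — each has a terminal in every rule's right-hand side or depends on a non-nullable symbol.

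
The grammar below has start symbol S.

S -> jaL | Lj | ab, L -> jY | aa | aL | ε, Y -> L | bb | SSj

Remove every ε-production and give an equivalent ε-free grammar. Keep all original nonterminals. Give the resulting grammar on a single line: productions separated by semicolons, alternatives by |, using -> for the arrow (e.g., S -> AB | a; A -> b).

Nullable set: {L, Y}.
S -> Lj: L nullable, giving Lj | j.
S -> jaL: L nullable, giving ja | jaL.
Drop L -> ε.
L -> aL: L nullable, giving a | aL.
L -> jY: Y nullable, giving j | jY.
Y -> L: L nullable, giving L.
Unchanged (no nullable symbols): S -> ab; L -> aa; Y -> SSj; Y -> bb.

S -> j | Lj | ab | ja | jaL; L -> a | j | aL | aa | jY; Y -> L | bb | SSj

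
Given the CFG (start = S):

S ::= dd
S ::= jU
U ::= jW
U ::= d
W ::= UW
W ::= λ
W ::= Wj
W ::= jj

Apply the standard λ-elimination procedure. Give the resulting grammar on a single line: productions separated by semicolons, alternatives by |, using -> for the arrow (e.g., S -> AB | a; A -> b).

Nullable set: {W}.
U -> jW: W nullable, giving j | jW.
Drop W -> λ.
W -> UW: W nullable, giving U | UW.
W -> Wj: W nullable, giving Wj | j.
Unchanged (no nullable symbols): S -> dd; S -> jU; U -> d; W -> jj.

S -> dd | jU; U -> d | j | jW; W -> U | j | UW | Wj | jj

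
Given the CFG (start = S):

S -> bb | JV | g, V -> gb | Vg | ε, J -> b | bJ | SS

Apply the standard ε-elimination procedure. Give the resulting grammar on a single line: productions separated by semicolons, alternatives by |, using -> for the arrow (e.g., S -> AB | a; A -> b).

Nullable set: {V}.
S -> JV: V nullable, giving J | JV.
Drop V -> ε.
V -> Vg: V nullable, giving Vg | g.
Unchanged (no nullable symbols): S -> bb; S -> g; J -> SS; J -> b; J -> bJ; V -> gb.

S -> J | g | JV | bb; J -> b | SS | bJ; V -> g | Vg | gb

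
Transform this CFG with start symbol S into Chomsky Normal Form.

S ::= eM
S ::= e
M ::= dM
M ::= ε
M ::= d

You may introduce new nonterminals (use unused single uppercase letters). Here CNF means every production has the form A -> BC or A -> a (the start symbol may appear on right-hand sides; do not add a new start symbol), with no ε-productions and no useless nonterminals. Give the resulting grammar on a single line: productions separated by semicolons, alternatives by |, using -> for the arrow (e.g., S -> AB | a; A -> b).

Nullable: {M}; after ε-elimination: S -> e | eM; M -> d | dM.
No unit productions to eliminate.
TERM: introduce A -> d, B -> e and substitute in every rule of length ≥2.

S -> e | BM; A -> d; B -> e; M -> d | AM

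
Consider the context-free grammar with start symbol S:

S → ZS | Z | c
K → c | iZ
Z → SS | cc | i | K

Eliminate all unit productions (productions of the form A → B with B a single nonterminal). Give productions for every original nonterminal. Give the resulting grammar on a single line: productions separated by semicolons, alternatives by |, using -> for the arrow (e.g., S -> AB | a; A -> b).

S -> c | i | SS | ZS | cc | iZ; K -> c | iZ; Z -> c | i | SS | cc | iZ

Unit productions: S->Z, Z->K.
Unit pairs (A ⇒* B via units): (S,K), (S,Z), (Z,K).
S: inherits non-unit rules of {K, S, Z} → SS | ZS | c | cc | i | iZ.
K: inherits non-unit rules of {K} → c | iZ.
Z: inherits non-unit rules of {K, Z} → SS | c | cc | i | iZ.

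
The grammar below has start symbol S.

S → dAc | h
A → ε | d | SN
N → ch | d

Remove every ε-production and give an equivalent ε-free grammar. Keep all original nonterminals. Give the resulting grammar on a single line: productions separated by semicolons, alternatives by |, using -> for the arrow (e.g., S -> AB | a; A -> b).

Nullable set: {A}.
S -> dAc: A nullable, giving dAc | dc.
Drop A -> ε.
Unchanged (no nullable symbols): S -> h; A -> SN; A -> d; N -> ch; N -> d.

S -> h | dc | dAc; A -> d | SN; N -> d | ch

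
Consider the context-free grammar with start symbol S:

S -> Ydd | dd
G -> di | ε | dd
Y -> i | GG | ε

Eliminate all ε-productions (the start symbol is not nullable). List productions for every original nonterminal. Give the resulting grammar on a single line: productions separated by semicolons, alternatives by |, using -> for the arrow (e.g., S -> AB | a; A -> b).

S -> dd | Ydd; G -> dd | di; Y -> G | i | GG

Nullable set: {G, Y}.
S -> Ydd: Y nullable, giving Ydd | dd.
Drop G -> ε.
Drop Y -> ε.
Y -> GG: G, G nullable, giving G | GG.
Unchanged (no nullable symbols): S -> dd; G -> dd; G -> di; Y -> i.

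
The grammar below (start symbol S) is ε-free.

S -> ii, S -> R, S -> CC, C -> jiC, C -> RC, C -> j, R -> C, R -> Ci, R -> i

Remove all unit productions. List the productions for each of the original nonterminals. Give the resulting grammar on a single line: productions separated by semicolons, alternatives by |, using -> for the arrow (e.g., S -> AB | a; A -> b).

Unit productions: R->C, S->R.
Unit pairs (A ⇒* B via units): (R,C), (S,C), (S,R).
S: inherits non-unit rules of {C, R, S} → CC | Ci | RC | i | ii | j | jiC.
C: inherits non-unit rules of {C} → RC | j | jiC.
R: inherits non-unit rules of {C, R} → Ci | RC | i | j | jiC.

S -> i | j | CC | Ci | RC | ii | jiC; C -> j | RC | jiC; R -> i | j | Ci | RC | jiC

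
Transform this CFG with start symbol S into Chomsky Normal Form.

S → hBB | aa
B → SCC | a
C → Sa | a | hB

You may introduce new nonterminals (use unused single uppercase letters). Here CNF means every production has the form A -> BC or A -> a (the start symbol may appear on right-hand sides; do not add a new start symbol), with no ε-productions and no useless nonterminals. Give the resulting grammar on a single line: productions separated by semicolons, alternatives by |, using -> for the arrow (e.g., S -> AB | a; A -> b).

S -> AA | DF; A -> a; B -> a | SE; C -> a | DB | SA; D -> h; E -> CC; F -> BB

No ε-productions.
No unit productions to eliminate.
TERM: introduce A -> a, D -> h and substitute in every rule of length ≥2.
BIN: B -> SCC becomes B -> SE, E -> CC; S -> DBB becomes S -> DF, F -> BB.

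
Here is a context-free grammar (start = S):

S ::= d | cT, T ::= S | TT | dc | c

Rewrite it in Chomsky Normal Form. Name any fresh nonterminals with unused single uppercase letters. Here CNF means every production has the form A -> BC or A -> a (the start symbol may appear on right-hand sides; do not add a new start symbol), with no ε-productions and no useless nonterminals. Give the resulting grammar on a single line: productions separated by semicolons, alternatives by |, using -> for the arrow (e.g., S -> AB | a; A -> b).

No ε-productions.
After unit-elimination: S -> d | cT; T -> c | d | TT | cT | dc.
TERM: introduce A -> c, B -> d and substitute in every rule of length ≥2.

S -> d | AT; A -> c; B -> d; T -> c | d | AT | BA | TT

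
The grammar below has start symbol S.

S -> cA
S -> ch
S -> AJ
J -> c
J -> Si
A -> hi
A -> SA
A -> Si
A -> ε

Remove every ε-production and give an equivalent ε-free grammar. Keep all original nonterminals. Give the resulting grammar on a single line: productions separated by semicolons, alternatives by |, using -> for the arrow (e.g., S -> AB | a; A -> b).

S -> J | c | AJ | cA | ch; A -> S | SA | Si | hi; J -> c | Si

Nullable set: {A}.
S -> AJ: A nullable, giving AJ | J.
S -> cA: A nullable, giving c | cA.
Drop A -> ε.
A -> SA: A nullable, giving S | SA.
Unchanged (no nullable symbols): S -> ch; A -> Si; A -> hi; J -> Si; J -> c.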